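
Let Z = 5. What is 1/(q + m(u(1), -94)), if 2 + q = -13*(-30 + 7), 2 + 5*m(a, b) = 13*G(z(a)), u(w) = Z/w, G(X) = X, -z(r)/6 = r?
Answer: 5/1093 ≈ 0.0045746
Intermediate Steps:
z(r) = -6*r
u(w) = 5/w
m(a, b) = -⅖ - 78*a/5 (m(a, b) = -⅖ + (13*(-6*a))/5 = -⅖ + (-78*a)/5 = -⅖ - 78*a/5)
q = 297 (q = -2 - 13*(-30 + 7) = -2 - 13*(-23) = -2 + 299 = 297)
1/(q + m(u(1), -94)) = 1/(297 + (-⅖ - 78/1)) = 1/(297 + (-⅖ - 78)) = 1/(297 - 392/5) = 1/(1093/5) = 5/1093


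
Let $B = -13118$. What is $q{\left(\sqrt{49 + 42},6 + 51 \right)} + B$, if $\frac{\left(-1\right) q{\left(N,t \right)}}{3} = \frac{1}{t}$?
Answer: $- \frac{249243}{19} \approx -13118.0$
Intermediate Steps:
$q{\left(N,t \right)} = - \frac{3}{t}$
$q{\left(\sqrt{49 + 42},6 + 51 \right)} + B = - \frac{3}{6 + 51} - 13118 = - \frac{3}{57} - 13118 = \left(-3\right) \frac{1}{57} - 13118 = - \frac{1}{19} - 13118 = - \frac{249243}{19}$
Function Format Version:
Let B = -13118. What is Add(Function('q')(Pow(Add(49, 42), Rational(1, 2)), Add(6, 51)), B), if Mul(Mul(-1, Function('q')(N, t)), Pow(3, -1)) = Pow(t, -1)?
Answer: Rational(-249243, 19) ≈ -13118.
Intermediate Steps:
Function('q')(N, t) = Mul(-3, Pow(t, -1))
Add(Function('q')(Pow(Add(49, 42), Rational(1, 2)), Add(6, 51)), B) = Add(Mul(-3, Pow(Add(6, 51), -1)), -13118) = Add(Mul(-3, Pow(57, -1)), -13118) = Add(Mul(-3, Rational(1, 57)), -13118) = Add(Rational(-1, 19), -13118) = Rational(-249243, 19)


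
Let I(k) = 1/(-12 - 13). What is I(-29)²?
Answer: 1/625 ≈ 0.0016000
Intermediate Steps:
I(k) = -1/25 (I(k) = 1/(-25) = -1/25)
I(-29)² = (-1/25)² = 1/625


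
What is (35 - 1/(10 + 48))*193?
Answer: 391597/58 ≈ 6751.7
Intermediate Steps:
(35 - 1/(10 + 48))*193 = (35 - 1/58)*193 = (2029/58)*193 = 391597/58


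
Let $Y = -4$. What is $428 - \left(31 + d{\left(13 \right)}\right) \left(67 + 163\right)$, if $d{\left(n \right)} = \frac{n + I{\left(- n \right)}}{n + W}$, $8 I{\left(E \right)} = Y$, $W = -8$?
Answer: $-7277$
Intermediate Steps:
$I{\left(E \right)} = - \frac{1}{2}$ ($I{\left(E \right)} = \frac{1}{8} \left(-4\right) = - \frac{1}{2}$)
$d{\left(n \right)} = \frac{- \frac{1}{2} + n}{-8 + n}$ ($d{\left(n \right)} = \frac{n - \frac{1}{2}}{n - 8} = \frac{- \frac{1}{2} + n}{-8 + n}$)
$428 - \left(31 + d{\left(13 \right)}\right) \left(67 + 163\right) = 428 - \left(31 + \frac{- \frac{1}{2} + 13}{-8 + 13}\right) \left(67 + 163\right) = 428 - \left(31 + \frac{1}{5} \cdot \frac{25}{2}\right) 230 = 428 - \left(31 + \frac{5}{2}\right) 230 = 428 - \frac{67}{2} \cdot 230 = 428 - 7705 = -7277$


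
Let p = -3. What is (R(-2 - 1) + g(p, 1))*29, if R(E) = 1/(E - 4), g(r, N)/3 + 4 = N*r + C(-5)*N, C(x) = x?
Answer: -7337/7 ≈ -1048.1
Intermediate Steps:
g(r, N) = -12 - 15*N + 3*N*r (g(r, N) = -12 + 3*(N*r - 5*N) = -12 + 3*(-5*N + N*r) = -12 + (-15*N + 3*N*r) = -12 - 15*N + 3*N*r)
R(E) = 1/(-4 + E)
(R(-2 - 1) + g(p, 1))*29 = (1/(-4 + (-2 - 1)) + (-12 - 15*1 + 3*1*(-3)))*29 = (1/(-4 - 3) + (-12 - 15 - 9))*29 = (1/(-7) - 36)*29 = (-⅐ - 36)*29 = -253/7*29 = -7337/7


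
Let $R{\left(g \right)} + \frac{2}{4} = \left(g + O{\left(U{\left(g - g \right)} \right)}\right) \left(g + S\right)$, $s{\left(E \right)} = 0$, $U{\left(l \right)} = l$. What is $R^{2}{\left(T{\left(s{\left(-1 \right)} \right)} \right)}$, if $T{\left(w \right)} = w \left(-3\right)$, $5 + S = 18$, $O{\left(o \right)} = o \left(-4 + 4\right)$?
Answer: $\frac{1}{4} \approx 0.25$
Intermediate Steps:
$O{\left(o \right)} = 0$ ($O{\left(o \right)} = o 0 = 0$)
$S = 13$ ($S = -5 + 18 = 13$)
$T{\left(w \right)} = - 3 w$
$R{\left(g \right)} = - \frac{1}{2} + g \left(13 + g\right)$ ($R{\left(g \right)} = - \frac{1}{2} + \left(g + 0\right) \left(g + 13\right) = - \frac{1}{2} + g \left(13 + g\right)$)
$R^{2}{\left(T{\left(s{\left(-1 \right)} \right)} \right)} = \left(- \frac{1}{2} + \left(\left(-3\right) 0\right)^{2} + 13 \left(\left(-3\right) 0\right)\right)^{2} = \left(- \frac{1}{2} + 0^{2} + 13 \cdot 0\right)^{2} = \left(- \frac{1}{2} + 0 + 0\right)^{2} = \left(- \frac{1}{2}\right)^{2} = \frac{1}{4}$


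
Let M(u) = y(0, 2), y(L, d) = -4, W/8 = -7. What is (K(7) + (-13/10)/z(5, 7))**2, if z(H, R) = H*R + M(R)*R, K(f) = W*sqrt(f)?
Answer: 107564969/4900 + 104*sqrt(7)/5 ≈ 22007.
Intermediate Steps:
W = -56 (W = 8*(-7) = -56)
M(u) = -4
K(f) = -56*sqrt(f)
z(H, R) = -4*R + H*R (z(H, R) = H*R - 4*R = -4*R + H*R)
(K(7) + (-13/10)/z(5, 7))**2 = (-56*sqrt(7) + (-13/10)/((7*(-4 + 5))))**2 = (-56*sqrt(7) + (-13*1/10)/((7*1)))**2 = (-56*sqrt(7) - 13/10/7)**2 = (-56*sqrt(7) - 13/10*1/7)**2 = (-56*sqrt(7) - 13/70)**2 = (-13/70 - 56*sqrt(7))**2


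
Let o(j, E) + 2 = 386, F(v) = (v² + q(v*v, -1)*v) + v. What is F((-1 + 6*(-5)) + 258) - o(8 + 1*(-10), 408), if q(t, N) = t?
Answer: 11748455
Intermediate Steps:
F(v) = v + v² + v³ (F(v) = (v² + (v*v)*v) + v = (v² + v²*v) + v = (v² + v³) + v = v + v² + v³)
o(j, E) = 384 (o(j, E) = -2 + 386 = 384)
F((-1 + 6*(-5)) + 258) - o(8 + 1*(-10), 408) = ((-1 + 6*(-5)) + 258)*(1 + ((-1 + 6*(-5)) + 258) + ((-1 + 6*(-5)) + 258)²) - 1*384 = ((-1 - 30) + 258)*(1 + ((-1 - 30) + 258) + ((-1 - 30) + 258)²) - 384 = (-31 + 258)*(1 + (-31 + 258) + (-31 + 258)²) - 384 = 227*(1 + 227 + 227²) - 384 = 227*(1 + 227 + 51529) - 384 = 227*51757 - 384 = 11748839 - 384 = 11748455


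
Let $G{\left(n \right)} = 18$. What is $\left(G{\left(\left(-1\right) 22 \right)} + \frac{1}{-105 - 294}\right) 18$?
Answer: $\frac{43086}{133} \approx 323.96$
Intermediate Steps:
$\left(G{\left(\left(-1\right) 22 \right)} + \frac{1}{-105 - 294}\right) 18 = \left(18 + \frac{1}{-105 - 294}\right) 18 = \left(18 + \frac{1}{-399}\right) 18 = \left(18 - \frac{1}{399}\right) 18 = \frac{7181}{399} \cdot 18 = \frac{43086}{133}$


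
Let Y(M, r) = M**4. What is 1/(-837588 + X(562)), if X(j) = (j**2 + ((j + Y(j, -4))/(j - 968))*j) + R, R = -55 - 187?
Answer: -203/28031944607496 ≈ -7.2417e-12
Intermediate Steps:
R = -242
X(j) = -242 + j**2 + j*(j + j**4)/(-968 + j) (X(j) = (j**2 + ((j + j**4)/(j - 968))*j) - 242 = (j**2 + ((j + j**4)/(-968 + j))*j) - 242 = (j**2 + j*(j + j**4)/(-968 + j)) - 242 = -242 + j**2 + j*(j + j**4)/(-968 + j))
1/(-837588 + X(562)) = 1/(-837588 + (234256 + 562**3 + 562**5 - 967*562**2 - 242*562)/(-968 + 562)) = 1/(-837588 + (234256 + 177504328 + 56063676972832 - 967*315844 - 136004)/(-406)) = 1/(-837588 - (234256 + 177504328 + 56063676972832 - 305421148 - 136004)/406) = 1/(-837588 - 1/406*56063549154264) = 1/(-837588 - 28031774577132/203) = 1/(-28031944607496/203) = -203/28031944607496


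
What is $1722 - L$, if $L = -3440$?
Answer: $5162$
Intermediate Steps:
$1722 - L = 1722 - -3440 = 1722 + 3440 = 5162$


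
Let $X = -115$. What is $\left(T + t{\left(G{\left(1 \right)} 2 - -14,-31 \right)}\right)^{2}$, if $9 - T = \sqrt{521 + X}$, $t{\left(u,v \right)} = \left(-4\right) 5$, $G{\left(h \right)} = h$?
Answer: $\left(11 + \sqrt{406}\right)^{2} \approx 970.29$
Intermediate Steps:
$t{\left(u,v \right)} = -20$
$T = 9 - \sqrt{406}$ ($T = 9 - \sqrt{521 - 115} = 9 - \sqrt{406} \approx -11.149$)
$\left(T + t{\left(G{\left(1 \right)} 2 - -14,-31 \right)}\right)^{2} = \left(\left(9 - \sqrt{406}\right) - 20\right)^{2} = \left(-11 - \sqrt{406}\right)^{2}$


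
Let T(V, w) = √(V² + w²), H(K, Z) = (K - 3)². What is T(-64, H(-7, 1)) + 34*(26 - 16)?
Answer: 340 + 4*√881 ≈ 458.73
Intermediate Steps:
H(K, Z) = (-3 + K)²
T(-64, H(-7, 1)) + 34*(26 - 16) = √((-64)² + ((-3 - 7)²)²) + 34*(26 - 16) = √(4096 + ((-10)²)²) + 34*10 = √(4096 + 100²) + 340 = √(4096 + 10000) + 340 = √14096 + 340 = 4*√881 + 340 = 340 + 4*√881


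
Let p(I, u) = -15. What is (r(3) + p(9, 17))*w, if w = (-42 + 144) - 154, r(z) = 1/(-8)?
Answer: 1573/2 ≈ 786.50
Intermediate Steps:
r(z) = -⅛
w = -52 (w = 102 - 154 = -52)
(r(3) + p(9, 17))*w = (-⅛ - 15)*(-52) = -121/8*(-52) = 1573/2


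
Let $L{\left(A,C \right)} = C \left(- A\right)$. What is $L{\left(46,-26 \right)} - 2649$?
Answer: $-1453$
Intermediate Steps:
$L{\left(A,C \right)} = - A C$
$L{\left(46,-26 \right)} - 2649 = \left(-1\right) 46 \left(-26\right) - 2649 = 1196 - 2649 = -1453$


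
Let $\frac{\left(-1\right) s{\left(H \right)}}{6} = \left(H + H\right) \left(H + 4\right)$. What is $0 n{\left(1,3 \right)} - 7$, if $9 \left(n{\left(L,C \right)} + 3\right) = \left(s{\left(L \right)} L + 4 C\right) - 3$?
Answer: $-7$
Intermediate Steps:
$s{\left(H \right)} = - 12 H \left(4 + H\right)$ ($s{\left(H \right)} = - 6 \left(H + H\right) \left(H + 4\right) = - 6 \cdot 2 H \left(4 + H\right) = - 12 H \left(4 + H\right)$)
$n{\left(L,C \right)} = - \frac{10}{3} + \frac{4 C}{9} - \frac{4 L^{2} \left(4 + L\right)}{3}$ ($n{\left(L,C \right)} = -3 + \frac{\left(- 12 L \left(4 + L\right) L + 4 C\right) - 3}{9} = -3 + \frac{\left(- 12 L^{2} \left(4 + L\right) + 4 C\right) - 3}{9} = -3 + \frac{\left(4 C - 12 L^{2} \left(4 + L\right)\right) - 3}{9} = -3 + \frac{-3 + 4 C - 12 L^{2} \left(4 + L\right)}{9} = -3 - \left(\frac{1}{3} - \frac{4 C}{9} + \frac{4 L^{2} \left(4 + L\right)}{3}\right) = - \frac{10}{3} + \frac{4 C}{9} - \frac{4 L^{2} \left(4 + L\right)}{3}$)
$0 n{\left(1,3 \right)} - 7 = 0 \left(- \frac{10}{3} + \frac{4}{9} \cdot 3 - \frac{4 \cdot 1^{2} \left(4 + 1\right)}{3}\right) - 7 = 0 \left(- \frac{10}{3} + \frac{4}{3} - \frac{4}{3} \cdot 5\right) - 7 = 0 \left(- \frac{10}{3} + \frac{4}{3} - \frac{20}{3}\right) - 7 = 0 \left(- \frac{26}{3}\right) - 7 = 0 - 7 = -7$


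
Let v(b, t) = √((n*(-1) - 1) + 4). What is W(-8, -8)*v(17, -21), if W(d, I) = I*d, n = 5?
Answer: 64*I*√2 ≈ 90.51*I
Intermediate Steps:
v(b, t) = I*√2 (v(b, t) = √((5*(-1) - 1) + 4) = √((-5 - 1) + 4) = √(-6 + 4) = √(-2) = I*√2)
W(-8, -8)*v(17, -21) = (-8*(-8))*(I*√2) = 64*(I*√2) = 64*I*√2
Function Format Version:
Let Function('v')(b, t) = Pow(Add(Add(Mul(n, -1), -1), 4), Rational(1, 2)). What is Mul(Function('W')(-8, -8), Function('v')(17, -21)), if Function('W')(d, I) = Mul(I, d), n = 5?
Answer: Mul(64, I, Pow(2, Rational(1, 2))) ≈ Mul(90.510, I)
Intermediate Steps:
Function('v')(b, t) = Mul(I, Pow(2, Rational(1, 2))) (Function('v')(b, t) = Pow(Add(Add(Mul(5, -1), -1), 4), Rational(1, 2)) = Pow(Add(Add(-5, -1), 4), Rational(1, 2)) = Pow(Add(-6, 4), Rational(1, 2)) = Pow(-2, Rational(1, 2)) = Mul(I, Pow(2, Rational(1, 2))))
Mul(Function('W')(-8, -8), Function('v')(17, -21)) = Mul(Mul(-8, -8), Mul(I, Pow(2, Rational(1, 2)))) = Mul(64, Mul(I, Pow(2, Rational(1, 2)))) = Mul(64, I, Pow(2, Rational(1, 2)))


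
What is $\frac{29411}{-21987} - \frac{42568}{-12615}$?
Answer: $\frac{188307617}{92455335} \approx 2.0367$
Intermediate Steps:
$\frac{29411}{-21987} - \frac{42568}{-12615} = 29411 \left(- \frac{1}{21987}\right) - - \frac{42568}{12615} = - \frac{29411}{21987} + \frac{42568}{12615} = \frac{188307617}{92455335}$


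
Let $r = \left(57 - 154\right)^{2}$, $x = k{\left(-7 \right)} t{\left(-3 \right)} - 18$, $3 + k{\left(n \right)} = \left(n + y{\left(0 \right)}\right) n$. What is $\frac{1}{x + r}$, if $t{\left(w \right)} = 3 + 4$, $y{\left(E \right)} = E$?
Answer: $\frac{1}{9713} \approx 0.00010295$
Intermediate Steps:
$t{\left(w \right)} = 7$
$k{\left(n \right)} = -3 + n^{2}$ ($k{\left(n \right)} = -3 + \left(n + 0\right) n = -3 + n n = -3 + n^{2}$)
$x = 304$ ($x = \left(-3 + \left(-7\right)^{2}\right) 7 - 18 = \left(-3 + 49\right) 7 - 18 = 46 \cdot 7 - 18 = 322 - 18 = 304$)
$r = 9409$ ($r = \left(-97\right)^{2} = 9409$)
$\frac{1}{x + r} = \frac{1}{304 + 9409} = \frac{1}{9713}$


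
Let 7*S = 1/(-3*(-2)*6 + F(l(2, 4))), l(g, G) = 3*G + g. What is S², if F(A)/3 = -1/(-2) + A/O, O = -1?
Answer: 4/3969 ≈ 0.0010078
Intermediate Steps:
l(g, G) = g + 3*G
F(A) = 3/2 - 3*A (F(A) = 3*(-1/(-2) + A/(-1)) = 3*(-1*(-½) + A*(-1)) = 3*(½ - A) = 3/2 - 3*A)
S = -2/63 (S = 1/(7*(-3*(-2)*6 + (3/2 - 3*(2 + 3*4)))) = 1/(7*(6*6 + (3/2 - 3*(2 + 12)))) = 1/(7*(36 + (3/2 - 3*14))) = 1/(7*(36 + (3/2 - 42))) = 1/(7*(36 - 81/2)) = 1/(7*(-9/2)) = (⅐)*(-2/9) = -2/63 ≈ -0.031746)
S² = (-2/63)² = 4/3969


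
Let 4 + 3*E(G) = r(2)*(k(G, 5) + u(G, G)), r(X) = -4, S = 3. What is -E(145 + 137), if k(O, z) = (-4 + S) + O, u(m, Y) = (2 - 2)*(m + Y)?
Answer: 376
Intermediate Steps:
u(m, Y) = 0 (u(m, Y) = 0*(Y + m) = 0)
k(O, z) = -1 + O (k(O, z) = (-4 + 3) + O = -1 + O)
E(G) = -4*G/3 (E(G) = -4/3 + (-4*((-1 + G) + 0))/3 = -4/3 + (-4*(-1 + G))/3 = -4/3 + (4 - 4*G)/3 = -4/3 + (4/3 - 4*G/3) = -4*G/3)
-E(145 + 137) = -(-4)*(145 + 137)/3 = -(-4)*282/3 = -1*(-376) = 376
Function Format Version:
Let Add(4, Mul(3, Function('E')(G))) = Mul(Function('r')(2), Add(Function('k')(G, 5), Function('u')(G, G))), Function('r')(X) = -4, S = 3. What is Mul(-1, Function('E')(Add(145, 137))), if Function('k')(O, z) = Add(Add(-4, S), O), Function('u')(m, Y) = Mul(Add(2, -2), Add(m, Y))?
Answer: 376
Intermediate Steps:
Function('u')(m, Y) = 0 (Function('u')(m, Y) = Mul(0, Add(Y, m)) = 0)
Function('k')(O, z) = Add(-1, O) (Function('k')(O, z) = Add(Add(-4, 3), O) = Add(-1, O))
Function('E')(G) = Mul(Rational(-4, 3), G) (Function('E')(G) = Add(Rational(-4, 3), Mul(Rational(1, 3), Mul(-4, Add(Add(-1, G), 0)))) = Add(Rational(-4, 3), Mul(Rational(1, 3), Mul(-4, Add(-1, G)))) = Add(Rational(-4, 3), Mul(Rational(1, 3), Add(4, Mul(-4, G)))) = Add(Rational(-4, 3), Add(Rational(4, 3), Mul(Rational(-4, 3), G))) = Mul(Rational(-4, 3), G))
Mul(-1, Function('E')(Add(145, 137))) = Mul(-1, Mul(Rational(-4, 3), Add(145, 137))) = Mul(-1, Mul(Rational(-4, 3), 282)) = Mul(-1, -376) = 376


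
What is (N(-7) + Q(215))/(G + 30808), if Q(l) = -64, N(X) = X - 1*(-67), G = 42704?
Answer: -1/18378 ≈ -5.4413e-5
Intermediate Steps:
N(X) = 67 + X (N(X) = X + 67 = 67 + X)
(N(-7) + Q(215))/(G + 30808) = ((67 - 7) - 64)/(42704 + 30808) = (60 - 64)/73512 = -4*1/73512 = -1/18378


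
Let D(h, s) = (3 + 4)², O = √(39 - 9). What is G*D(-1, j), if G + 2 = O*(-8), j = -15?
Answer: -98 - 392*√30 ≈ -2245.1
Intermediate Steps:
O = √30 ≈ 5.4772
D(h, s) = 49 (D(h, s) = 7² = 49)
G = -2 - 8*√30 (G = -2 + √30*(-8) = -2 - 8*√30 ≈ -45.818)
G*D(-1, j) = (-2 - 8*√30)*49 = -98 - 392*√30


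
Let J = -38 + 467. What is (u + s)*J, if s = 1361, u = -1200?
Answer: 69069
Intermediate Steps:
J = 429
(u + s)*J = (-1200 + 1361)*429 = 161*429 = 69069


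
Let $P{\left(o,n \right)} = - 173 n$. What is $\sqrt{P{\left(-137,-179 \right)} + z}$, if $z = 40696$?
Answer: $\sqrt{71663} \approx 267.7$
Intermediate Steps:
$\sqrt{P{\left(-137,-179 \right)} + z} = \sqrt{\left(-173\right) \left(-179\right) + 40696} = \sqrt{30967 + 40696} = \sqrt{71663}$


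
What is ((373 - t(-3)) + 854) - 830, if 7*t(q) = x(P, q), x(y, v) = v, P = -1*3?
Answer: 2782/7 ≈ 397.43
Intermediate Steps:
P = -3
t(q) = q/7
((373 - t(-3)) + 854) - 830 = ((373 - (-3)/7) + 854) - 830 = ((373 - 1*(-3/7)) + 854) - 830 = ((373 + 3/7) + 854) - 830 = (2614/7 + 854) - 830 = 8592/7 - 830 = 2782/7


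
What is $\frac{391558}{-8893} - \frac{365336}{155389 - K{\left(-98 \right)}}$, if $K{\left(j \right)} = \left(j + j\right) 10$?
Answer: $- \frac{64860192790}{1399304657} \approx -46.352$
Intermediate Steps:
$K{\left(j \right)} = 20 j$ ($K{\left(j \right)} = 2 j 10 = 20 j$)
$\frac{391558}{-8893} - \frac{365336}{155389 - K{\left(-98 \right)}} = \frac{391558}{-8893} - \frac{365336}{155389 - 20 \left(-98\right)} = 391558 \left(- \frac{1}{8893}\right) - \frac{365336}{155389 - -1960} = - \frac{391558}{8893} - \frac{365336}{155389 + 1960} = - \frac{391558}{8893} - \frac{365336}{157349} = - \frac{64860192790}{1399304657}$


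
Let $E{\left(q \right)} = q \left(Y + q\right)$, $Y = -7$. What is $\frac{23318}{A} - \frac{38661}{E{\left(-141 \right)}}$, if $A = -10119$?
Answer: $- \frac{292603561}{70387764} \approx -4.157$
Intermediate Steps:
$E{\left(q \right)} = q \left(-7 + q\right)$
$\frac{23318}{A} - \frac{38661}{E{\left(-141 \right)}} = \frac{23318}{-10119} - \frac{38661}{\left(-141\right) \left(-7 - 141\right)} = 23318 \left(- \frac{1}{10119}\right) - \frac{38661}{\left(-141\right) \left(-148\right)} = - \frac{23318}{10119} - \frac{38661}{20868} = - \frac{23318}{10119} - \frac{12887}{6956} = - \frac{292603561}{70387764}$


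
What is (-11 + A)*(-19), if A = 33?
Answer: -418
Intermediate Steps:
(-11 + A)*(-19) = (-11 + 33)*(-19) = 22*(-19) = -418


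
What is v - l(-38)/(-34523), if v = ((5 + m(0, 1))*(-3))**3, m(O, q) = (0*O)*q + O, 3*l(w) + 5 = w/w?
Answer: -349545379/103569 ≈ -3375.0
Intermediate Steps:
l(w) = -4/3 (l(w) = -5/3 + (w/w)/3 = -5/3 + (1/3)*1 = -5/3 + 1/3 = -4/3)
m(O, q) = O (m(O, q) = 0*q + O = 0 + O = O)
v = -3375 (v = ((5 + 0)*(-3))**3 = (5*(-3))**3 = (-15)**3 = -3375)
v - l(-38)/(-34523) = -3375 - (-4)/(3*(-34523)) = -3375 - (-4)*(-1)/(3*34523) = -3375 - 1*4/103569 = -3375 - 4/103569 = -349545379/103569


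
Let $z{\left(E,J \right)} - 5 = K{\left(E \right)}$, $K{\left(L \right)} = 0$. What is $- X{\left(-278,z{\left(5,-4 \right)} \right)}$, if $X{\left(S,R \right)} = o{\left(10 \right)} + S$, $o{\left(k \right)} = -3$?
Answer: $281$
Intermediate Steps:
$z{\left(E,J \right)} = 5$ ($z{\left(E,J \right)} = 5 + 0 = 5$)
$X{\left(S,R \right)} = -3 + S$
$- X{\left(-278,z{\left(5,-4 \right)} \right)} = - (-3 - 278) = \left(-1\right) \left(-281\right) = 281$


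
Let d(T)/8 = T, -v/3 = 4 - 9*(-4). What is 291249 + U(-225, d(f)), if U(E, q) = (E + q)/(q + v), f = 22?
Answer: 2329985/8 ≈ 2.9125e+5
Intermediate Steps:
v = -120 (v = -3*(4 - 9*(-4)) = -3*(4 + 36) = -3*40 = -120)
d(T) = 8*T
U(E, q) = (E + q)/(-120 + q) (U(E, q) = (E + q)/(q - 120) = (E + q)/(-120 + q))
291249 + U(-225, d(f)) = 291249 + (-225 + 8*22)/(-120 + 8*22) = 291249 + (-225 + 176)/(-120 + 176) = 291249 - 49/56 = 291249 + (1/56)*(-49) = 291249 - 7/8 = 2329985/8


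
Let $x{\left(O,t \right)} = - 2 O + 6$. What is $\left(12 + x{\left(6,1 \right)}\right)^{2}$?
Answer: $36$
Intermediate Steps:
$x{\left(O,t \right)} = 6 - 2 O$
$\left(12 + x{\left(6,1 \right)}\right)^{2} = \left(12 + \left(6 - 12\right)\right)^{2} = \left(12 - 6\right)^{2} = 6^{2} = 36$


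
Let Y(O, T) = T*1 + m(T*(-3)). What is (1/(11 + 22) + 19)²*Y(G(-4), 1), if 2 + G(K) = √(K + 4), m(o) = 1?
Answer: 788768/1089 ≈ 724.30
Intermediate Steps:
G(K) = -2 + √(4 + K) (G(K) = -2 + √(K + 4) = -2 + √(4 + K))
Y(O, T) = 1 + T (Y(O, T) = T*1 + 1 = T + 1 = 1 + T)
(1/(11 + 22) + 19)²*Y(G(-4), 1) = (1/(11 + 22) + 19)²*(1 + 1) = (1/33 + 19)²*2 = (628/33)²*2 = (394384/1089)*2 = 788768/1089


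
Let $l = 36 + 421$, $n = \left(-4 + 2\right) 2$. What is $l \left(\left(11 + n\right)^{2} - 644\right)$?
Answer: $-271915$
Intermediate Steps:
$n = -4$ ($n = \left(-2\right) 2 = -4$)
$l = 457$
$l \left(\left(11 + n\right)^{2} - 644\right) = 457 \left(\left(11 - 4\right)^{2} - 644\right) = 457 \left(7^{2} - 644\right) = 457 \left(49 - 644\right) = 457 \left(-595\right) = -271915$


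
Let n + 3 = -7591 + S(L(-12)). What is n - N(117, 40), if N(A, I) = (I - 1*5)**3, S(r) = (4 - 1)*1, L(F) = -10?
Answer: -50466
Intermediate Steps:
S(r) = 3 (S(r) = 3*1 = 3)
n = -7591 (n = -3 + (-7591 + 3) = -3 - 7588 = -7591)
N(A, I) = (-5 + I)**3 (N(A, I) = (I - 5)**3 = (-5 + I)**3)
n - N(117, 40) = -7591 - (-5 + 40)**3 = -7591 - 1*35**3 = -7591 - 1*42875 = -7591 - 42875 = -50466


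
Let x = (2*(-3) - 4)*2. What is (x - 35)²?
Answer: 3025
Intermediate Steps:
x = -20 (x = (-6 - 4)*2 = -10*2 = -20)
(x - 35)² = (-20 - 35)² = (-55)² = 3025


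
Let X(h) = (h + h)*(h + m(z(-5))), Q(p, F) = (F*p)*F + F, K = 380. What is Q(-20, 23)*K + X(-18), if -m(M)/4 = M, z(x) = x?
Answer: -4011732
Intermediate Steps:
m(M) = -4*M
Q(p, F) = F + p*F² (Q(p, F) = p*F² + F = F + p*F²)
X(h) = 2*h*(20 + h) (X(h) = (h + h)*(h - 4*(-5)) = (2*h)*(h + 20) = (2*h)*(20 + h) = 2*h*(20 + h))
Q(-20, 23)*K + X(-18) = (23*(1 + 23*(-20)))*380 + 2*(-18)*(20 - 18) = (23*(1 - 460))*380 + 2*(-18)*2 = (23*(-459))*380 - 72 = -10557*380 - 72 = -4011660 - 72 = -4011732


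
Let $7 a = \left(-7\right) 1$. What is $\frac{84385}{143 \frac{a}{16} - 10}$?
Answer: $- \frac{1350160}{303} \approx -4456.0$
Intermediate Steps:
$a = -1$ ($a = \frac{\left(-7\right) 1}{7} = \frac{1}{7} \left(-7\right) = -1$)
$\frac{84385}{143 \frac{a}{16} - 10} = \frac{84385}{143 \left(- \frac{1}{16}\right) - 10} = \frac{84385}{- \frac{143}{16} - 10} = \frac{84385}{- \frac{303}{16}} = 84385 \left(- \frac{16}{303}\right) = - \frac{1350160}{303}$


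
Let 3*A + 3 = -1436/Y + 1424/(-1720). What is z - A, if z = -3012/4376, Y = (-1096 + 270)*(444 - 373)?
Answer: 11990692891/20691188490 ≈ 0.57951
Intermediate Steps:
Y = -58646 (Y = -826*71 = -58646)
A = -23978459/18913335 (A = -1 + (-1436/(-58646) + 1424/(-1720))/3 = -1 + (-1436*(-1/58646) + 1424*(-1/1720))/3 = -1 + (718/29323 - 178/215)/3 = -1 + (⅓)*(-5065124/6304445) = -1 - 5065124/18913335 = -23978459/18913335 ≈ -1.2678)
z = -753/1094 (z = -3012*1/4376 = -753/1094 ≈ -0.68830)
z - A = -753/1094 - 1*(-23978459/18913335) = -753/1094 + 23978459/18913335 = 11990692891/20691188490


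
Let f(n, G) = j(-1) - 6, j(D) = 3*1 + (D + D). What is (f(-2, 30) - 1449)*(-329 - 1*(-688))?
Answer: -521986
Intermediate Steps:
j(D) = 3 + 2*D
f(n, G) = -5 (f(n, G) = (3 + 2*(-1)) - 6 = (3 - 2) - 6 = 1 - 6 = -5)
(f(-2, 30) - 1449)*(-329 - 1*(-688)) = (-5 - 1449)*(-329 - 1*(-688)) = -1454*(-329 + 688) = -1454*359 = -521986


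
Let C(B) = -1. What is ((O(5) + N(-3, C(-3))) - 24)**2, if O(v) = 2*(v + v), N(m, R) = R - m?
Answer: 4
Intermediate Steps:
O(v) = 4*v (O(v) = 2*(2*v) = 4*v)
((O(5) + N(-3, C(-3))) - 24)**2 = ((4*5 + (-1 - 1*(-3))) - 24)**2 = ((20 + (-1 + 3)) - 24)**2 = ((20 + 2) - 24)**2 = (22 - 24)**2 = (-2)**2 = 4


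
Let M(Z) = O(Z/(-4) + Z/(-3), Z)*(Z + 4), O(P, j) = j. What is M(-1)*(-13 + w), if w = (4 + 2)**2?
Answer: -69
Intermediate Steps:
w = 36 (w = 6**2 = 36)
M(Z) = Z*(4 + Z) (M(Z) = Z*(Z + 4) = Z*(4 + Z))
M(-1)*(-13 + w) = (-(4 - 1))*(-13 + 36) = -1*3*23 = -3*23 = -69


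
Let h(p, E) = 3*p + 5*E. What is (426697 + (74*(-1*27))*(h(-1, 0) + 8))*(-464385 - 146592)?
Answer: -254598392739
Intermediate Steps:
(426697 + (74*(-1*27))*(h(-1, 0) + 8))*(-464385 - 146592) = (426697 + (74*(-1*27))*((3*(-1) + 5*0) + 8))*(-464385 - 146592) = (426697 + (74*(-27))*((-3 + 0) + 8))*(-610977) = (426697 - 1998*(-3 + 8))*(-610977) = (426697 - 1998*5)*(-610977) = (426697 - 9990)*(-610977) = 416707*(-610977) = -254598392739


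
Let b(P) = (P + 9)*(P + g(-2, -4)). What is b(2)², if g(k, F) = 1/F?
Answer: 5929/16 ≈ 370.56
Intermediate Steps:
b(P) = (9 + P)*(-¼ + P) (b(P) = (P + 9)*(P + 1/(-4)) = (9 + P)*(P - ¼) = (9 + P)*(-¼ + P))
b(2)² = (-9/4 + 2² + (35/4)*2)² = (-9/4 + 4 + 35/2)² = (77/4)² = 5929/16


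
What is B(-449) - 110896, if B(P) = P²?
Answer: 90705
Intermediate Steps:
B(-449) - 110896 = (-449)² - 110896 = 201601 - 110896 = 90705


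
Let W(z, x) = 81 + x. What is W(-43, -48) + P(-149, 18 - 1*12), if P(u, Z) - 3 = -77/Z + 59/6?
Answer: 33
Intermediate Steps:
P(u, Z) = 77/6 - 77/Z (P(u, Z) = 3 + (-77/Z + 59/6) = 3 + (59/6 - 77/Z) = 77/6 - 77/Z)
W(-43, -48) + P(-149, 18 - 1*12) = (81 - 48) + (77/6 - 77/(18 - 1*12)) = 33 + (77/6 - 77/(18 - 12)) = 33 + (77/6 - 77/6) = 33 + 0 = 33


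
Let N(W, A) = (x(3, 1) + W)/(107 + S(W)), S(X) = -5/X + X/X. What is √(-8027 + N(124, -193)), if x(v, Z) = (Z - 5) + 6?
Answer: 5*I*√57532948451/13387 ≈ 89.587*I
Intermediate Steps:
x(v, Z) = 1 + Z (x(v, Z) = (-5 + Z) + 6 = 1 + Z)
S(X) = 1 - 5/X (S(X) = -5/X + 1 = 1 - 5/X)
N(W, A) = (2 + W)/(107 + (-5 + W)/W) (N(W, A) = ((1 + 1) + W)/(107 + (-5 + W)/W) = (2 + W)/(107 + (-5 + W)/W))
√(-8027 + N(124, -193)) = √(-8027 + 124*(2 + 124)/(-5 + 108*124)) = √(-8027 + 124*126/(-5 + 13392)) = √(-8027 + 124*126/13387) = √(-8027 + 124*(1/13387)*126) = √(-8027 + 15624/13387) = √(-107441825/13387) = 5*I*√57532948451/13387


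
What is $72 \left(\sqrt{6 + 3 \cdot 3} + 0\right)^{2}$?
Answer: $1080$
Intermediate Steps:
$72 \left(\sqrt{6 + 3 \cdot 3} + 0\right)^{2} = 72 \left(\sqrt{6 + 9} + 0\right)^{2} = 72 \left(\sqrt{15} + 0\right)^{2} = 72 \left(\sqrt{15}\right)^{2} = 72 \cdot 15 = 1080$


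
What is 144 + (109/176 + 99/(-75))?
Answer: 630517/4400 ≈ 143.30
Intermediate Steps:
144 + (109/176 + 99/(-75)) = 144 + (109*(1/176) + 99*(-1/75)) = 144 + (109/176 - 33/25) = 144 - 3083/4400 = 630517/4400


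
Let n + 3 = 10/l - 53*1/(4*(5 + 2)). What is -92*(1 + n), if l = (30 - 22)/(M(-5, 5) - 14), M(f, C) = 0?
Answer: 13777/7 ≈ 1968.1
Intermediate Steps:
l = -4/7 (l = (30 - 22)/(0 - 14) = 8/(-14) = 8*(-1/14) = -4/7 ≈ -0.57143)
n = -627/28 (n = -3 + (10/(-4/7) - 53*1/(4*(5 + 2))) = -3 + (10*(-7/4) - 53/(7*4)) = -3 + (-35/2 - 53/28) = -3 - 543/28 = -627/28 ≈ -22.393)
-92*(1 + n) = -92*(1 - 627/28) = -92*(-599/28) = 13777/7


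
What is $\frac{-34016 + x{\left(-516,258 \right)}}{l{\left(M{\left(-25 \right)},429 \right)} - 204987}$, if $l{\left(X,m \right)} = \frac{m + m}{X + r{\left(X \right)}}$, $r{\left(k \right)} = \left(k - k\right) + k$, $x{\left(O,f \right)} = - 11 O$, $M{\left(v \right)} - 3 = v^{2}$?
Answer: $\frac{17797520}{128731407} \approx 0.13825$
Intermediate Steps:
$M{\left(v \right)} = 3 + v^{2}$
$r{\left(k \right)} = k$ ($r{\left(k \right)} = 0 + k = k$)
$l{\left(X,m \right)} = \frac{m}{X}$ ($l{\left(X,m \right)} = \frac{m + m}{X + X} = \frac{2 m}{2 X} = 2 m \frac{1}{2 X} = \frac{m}{X}$)
$\frac{-34016 + x{\left(-516,258 \right)}}{l{\left(M{\left(-25 \right)},429 \right)} - 204987} = \frac{-34016 - -5676}{\frac{429}{3 + \left(-25\right)^{2}} - 204987} = \frac{-34016 + 5676}{\frac{429}{3 + 625} - 204987} = - \frac{28340}{\frac{429}{628} - 204987} = - \frac{28340}{- \frac{128731407}{628}} = \left(-28340\right) \left(- \frac{628}{128731407}\right) = \frac{17797520}{128731407}$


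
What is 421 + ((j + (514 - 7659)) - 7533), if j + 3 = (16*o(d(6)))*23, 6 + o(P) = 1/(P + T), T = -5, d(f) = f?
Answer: -16100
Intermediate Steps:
o(P) = -6 + 1/(-5 + P) (o(P) = -6 + 1/(P - 5) = -6 + 1/(-5 + P))
j = -1843 (j = -3 + (16*((31 - 6*6)/(-5 + 6)))*23 = -3 + (16*((31 - 36)/1))*23 = -3 + (16*(1*(-5)))*23 = -3 + (16*(-5))*23 = -3 - 80*23 = -3 - 1840 = -1843)
421 + ((j + (514 - 7659)) - 7533) = 421 + ((-1843 + (514 - 7659)) - 7533) = 421 + ((-1843 - 7145) - 7533) = 421 + (-8988 - 7533) = 421 - 16521 = -16100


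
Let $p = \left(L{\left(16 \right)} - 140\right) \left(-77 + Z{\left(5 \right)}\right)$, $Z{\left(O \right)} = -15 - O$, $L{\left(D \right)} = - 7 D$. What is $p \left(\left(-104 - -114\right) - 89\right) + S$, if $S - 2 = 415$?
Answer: $-1930659$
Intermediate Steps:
$p = 24444$ ($p = \left(\left(-7\right) 16 - 140\right) \left(-77 - 20\right) = \left(-112 - 140\right) \left(-77 - 20\right) = - 252 \left(-77 - 20\right) = \left(-252\right) \left(-97\right) = 24444$)
$S = 417$ ($S = 2 + 415 = 417$)
$p \left(\left(-104 - -114\right) - 89\right) + S = 24444 \left(\left(-104 - -114\right) - 89\right) + 417 = 24444 \left(\left(-104 + 114\right) - 89\right) + 417 = 24444 \left(10 - 89\right) + 417 = 24444 \left(-79\right) + 417 = -1931076 + 417 = -1930659$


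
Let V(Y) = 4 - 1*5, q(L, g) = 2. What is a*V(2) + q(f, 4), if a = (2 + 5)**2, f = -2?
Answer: -47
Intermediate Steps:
V(Y) = -1 (V(Y) = 4 - 5 = -1)
a = 49 (a = 7**2 = 49)
a*V(2) + q(f, 4) = 49*(-1) + 2 = -49 + 2 = -47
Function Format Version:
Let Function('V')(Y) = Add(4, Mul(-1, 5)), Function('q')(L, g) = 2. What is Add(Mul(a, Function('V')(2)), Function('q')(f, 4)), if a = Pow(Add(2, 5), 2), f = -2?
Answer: -47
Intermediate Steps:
Function('V')(Y) = -1 (Function('V')(Y) = Add(4, -5) = -1)
a = 49 (a = Pow(7, 2) = 49)
Add(Mul(a, Function('V')(2)), Function('q')(f, 4)) = Add(Mul(49, -1), 2) = Add(-49, 2) = -47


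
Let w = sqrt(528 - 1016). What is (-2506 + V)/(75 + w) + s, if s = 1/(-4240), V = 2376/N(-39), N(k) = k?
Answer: (-26*sqrt(122) + 141489775*I)/(55120*(-75*I + 2*sqrt(122))) ≈ -31.494 + 9.2762*I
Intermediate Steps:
w = 2*I*sqrt(122) (w = sqrt(-488) = 2*I*sqrt(122) ≈ 22.091*I)
V = -792/13 (V = 2376/(-39) = 2376*(-1/39) = -792/13 ≈ -60.923)
s = -1/4240 ≈ -0.00023585
(-2506 + V)/(75 + w) + s = (-2506 - 792/13)/(75 + 2*I*sqrt(122)) - 1/4240 = -33370/(13*(75 + 2*I*sqrt(122))) - 1/4240 = -1/4240 - 33370/(13*(75 + 2*I*sqrt(122)))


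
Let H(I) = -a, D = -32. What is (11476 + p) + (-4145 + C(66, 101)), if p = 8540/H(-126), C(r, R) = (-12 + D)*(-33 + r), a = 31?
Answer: 173709/31 ≈ 5603.5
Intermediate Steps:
C(r, R) = 1452 - 44*r (C(r, R) = (-12 - 32)*(-33 + r) = -44*(-33 + r) = 1452 - 44*r)
H(I) = -31 (H(I) = -1*31 = -31)
p = -8540/31 (p = 8540/(-31) = 8540*(-1/31) = -8540/31 ≈ -275.48)
(11476 + p) + (-4145 + C(66, 101)) = (11476 - 8540/31) + (-4145 + (1452 - 44*66)) = 347216/31 + (-4145 + (1452 - 2904)) = 347216/31 + (-4145 - 1452) = 347216/31 - 5597 = 173709/31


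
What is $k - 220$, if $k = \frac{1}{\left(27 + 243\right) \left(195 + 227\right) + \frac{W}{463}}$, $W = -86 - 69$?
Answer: $- \frac{11605893837}{52754065} \approx -220.0$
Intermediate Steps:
$W = -155$
$k = \frac{463}{52754065}$ ($k = \frac{1}{\left(27 + 243\right) \left(195 + 227\right) - \frac{155}{463}} = \frac{1}{270 \cdot 422 - \frac{155}{463}} = \frac{1}{113940 - \frac{155}{463}} = \frac{1}{\frac{52754065}{463}} = \frac{463}{52754065} \approx 8.7766 \cdot 10^{-6}$)
$k - 220 = \frac{463}{52754065} - 220 = - \frac{11605893837}{52754065}$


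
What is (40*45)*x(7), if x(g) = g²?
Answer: 88200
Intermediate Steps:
(40*45)*x(7) = (40*45)*7² = 1800*49 = 88200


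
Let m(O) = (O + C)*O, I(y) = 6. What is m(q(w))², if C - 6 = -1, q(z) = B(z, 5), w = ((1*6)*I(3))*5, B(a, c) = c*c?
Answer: 562500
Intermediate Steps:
B(a, c) = c²
w = 180 (w = ((1*6)*6)*5 = (6*6)*5 = 36*5 = 180)
q(z) = 25 (q(z) = 5² = 25)
C = 5 (C = 6 - 1 = 5)
m(O) = O*(5 + O) (m(O) = (O + 5)*O = (5 + O)*O = O*(5 + O))
m(q(w))² = (25*(5 + 25))² = (25*30)² = 750² = 562500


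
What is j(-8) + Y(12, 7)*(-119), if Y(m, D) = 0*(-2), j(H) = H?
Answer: -8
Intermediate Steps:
Y(m, D) = 0
j(-8) + Y(12, 7)*(-119) = -8 + 0*(-119) = -8 + 0 = -8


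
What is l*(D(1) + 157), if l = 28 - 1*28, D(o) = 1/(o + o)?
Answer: 0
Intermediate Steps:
D(o) = 1/(2*o)
l = 0 (l = 28 - 28 = 0)
l*(D(1) + 157) = 0*((1/2)/1 + 157) = 0*((1/2)*1 + 157) = 0*(1/2 + 157) = 0*(315/2) = 0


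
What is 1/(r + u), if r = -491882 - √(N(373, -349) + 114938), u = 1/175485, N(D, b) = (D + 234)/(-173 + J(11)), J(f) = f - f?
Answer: -2620517313552357945/1288984684892596447973378 + 30794985225*√3439874391/1288984684892596447973378 ≈ -2.0316e-6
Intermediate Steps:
J(f) = 0
N(D, b) = -234/173 - D/173 (N(D, b) = (D + 234)/(-173 + 0) = (234 + D)/(-173) = (234 + D)*(-1/173) = -234/173 - D/173)
u = 1/175485 ≈ 5.6985e-6
r = -491882 - √3439874391/173 (r = -491882 - √((-234/173 - 1/173*373) + 114938) = -491882 - √((-234/173 - 373/173) + 114938) = -491882 - √(-607/173 + 114938) = -491882 - √(19883667/173) = -491882 - √3439874391/173 ≈ -4.9222e+5)
1/(r + u) = 1/((-491882 - √3439874391/173) + 1/175485) = 1/(-86317912769/175485 - √3439874391/173)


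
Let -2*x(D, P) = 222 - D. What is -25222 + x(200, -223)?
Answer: -25233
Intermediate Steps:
x(D, P) = -111 + D/2 (x(D, P) = -(222 - D)/2 = -111 + D/2)
-25222 + x(200, -223) = -25222 + (-111 + (1/2)*200) = -25222 + (-111 + 100) = -25222 - 11 = -25233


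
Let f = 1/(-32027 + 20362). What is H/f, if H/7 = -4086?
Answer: 333642330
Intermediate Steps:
f = -1/11665 (f = 1/(-11665) = -1/11665 ≈ -8.5726e-5)
H = -28602 (H = 7*(-4086) = -28602)
H/f = -28602/(-1/11665) = -28602*(-11665) = 333642330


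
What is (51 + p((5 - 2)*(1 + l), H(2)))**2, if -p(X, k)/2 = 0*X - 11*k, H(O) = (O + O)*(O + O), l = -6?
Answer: 162409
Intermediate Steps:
H(O) = 4*O**2 (H(O) = (2*O)*(2*O) = 4*O**2)
p(X, k) = 22*k (p(X, k) = -2*(0*X - 11*k) = -2*(0 - 11*k) = -(-22)*k = 22*k)
(51 + p((5 - 2)*(1 + l), H(2)))**2 = (51 + 22*(4*2**2))**2 = (51 + 22*(4*4))**2 = (51 + 22*16)**2 = (51 + 352)**2 = 403**2 = 162409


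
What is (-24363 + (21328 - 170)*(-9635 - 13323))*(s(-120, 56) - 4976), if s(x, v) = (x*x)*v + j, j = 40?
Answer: -389326948480328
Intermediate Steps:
s(x, v) = 40 + v*x² (s(x, v) = (x*x)*v + 40 = x²*v + 40 = v*x² + 40 = 40 + v*x²)
(-24363 + (21328 - 170)*(-9635 - 13323))*(s(-120, 56) - 4976) = (-24363 + (21328 - 170)*(-9635 - 13323))*((40 + 56*(-120)²) - 4976) = (-24363 + 21158*(-22958))*((40 + 56*14400) - 4976) = (-24363 - 485745364)*((40 + 806400) - 4976) = -485769727*(806440 - 4976) = -485769727*801464 = -389326948480328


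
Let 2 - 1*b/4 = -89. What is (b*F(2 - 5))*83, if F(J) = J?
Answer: -90636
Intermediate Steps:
b = 364 (b = 8 - 4*(-89) = 8 + 356 = 364)
(b*F(2 - 5))*83 = (364*(2 - 5))*83 = (364*(-3))*83 = -1092*83 = -90636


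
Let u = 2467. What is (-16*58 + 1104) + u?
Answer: 2643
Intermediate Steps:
(-16*58 + 1104) + u = (-16*58 + 1104) + 2467 = (-928 + 1104) + 2467 = 176 + 2467 = 2643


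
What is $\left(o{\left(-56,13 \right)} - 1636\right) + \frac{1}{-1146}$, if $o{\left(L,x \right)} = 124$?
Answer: $- \frac{1732753}{1146} \approx -1512.0$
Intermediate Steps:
$\left(o{\left(-56,13 \right)} - 1636\right) + \frac{1}{-1146} = \left(124 - 1636\right) + \frac{1}{-1146} = -1512 - \frac{1}{1146} = - \frac{1732753}{1146}$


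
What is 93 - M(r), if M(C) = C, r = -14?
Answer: 107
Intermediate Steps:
93 - M(r) = 93 - 1*(-14) = 93 + 14 = 107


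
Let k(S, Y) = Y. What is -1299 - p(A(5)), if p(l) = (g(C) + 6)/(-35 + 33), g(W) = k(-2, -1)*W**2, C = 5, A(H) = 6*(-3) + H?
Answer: -2617/2 ≈ -1308.5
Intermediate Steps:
A(H) = -18 + H
g(W) = -W**2
p(l) = 19/2 (p(l) = (-1*5**2 + 6)/(-35 + 33) = (-1*25 + 6)/(-2) = (-25 + 6)*(-1/2) = -19*(-1/2) = 19/2)
-1299 - p(A(5)) = -1299 - 1*19/2 = -1299 - 19/2 = -2617/2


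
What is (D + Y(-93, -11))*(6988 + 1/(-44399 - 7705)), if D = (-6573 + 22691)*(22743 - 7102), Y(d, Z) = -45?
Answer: 91790883542782343/52104 ≈ 1.7617e+12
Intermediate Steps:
D = 252101638 (D = 16118*15641 = 252101638)
(D + Y(-93, -11))*(6988 + 1/(-44399 - 7705)) = (252101638 - 45)*(6988 + 1/(-44399 - 7705)) = 252101593*(6988 + 1/(-52104)) = 252101593*(6988 - 1/52104) = 252101593*(364102751/52104) = 91790883542782343/52104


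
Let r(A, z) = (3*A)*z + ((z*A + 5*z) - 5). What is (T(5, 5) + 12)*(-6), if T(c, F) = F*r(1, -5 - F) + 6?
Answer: 2742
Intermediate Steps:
r(A, z) = -5 + 5*z + 4*A*z (r(A, z) = 3*A*z + ((A*z + 5*z) - 5) = 3*A*z + ((5*z + A*z) - 5) = 3*A*z + (-5 + 5*z + A*z) = -5 + 5*z + 4*A*z)
T(c, F) = 6 + F*(-50 - 9*F) (T(c, F) = F*(-5 + 5*(-5 - F) + 4*1*(-5 - F)) + 6 = F*(-5 + (-25 - 5*F) + (-20 - 4*F)) + 6 = F*(-50 - 9*F) + 6 = 6 + F*(-50 - 9*F))
(T(5, 5) + 12)*(-6) = ((6 - 1*5*(50 + 9*5)) + 12)*(-6) = ((6 - 1*5*(50 + 45)) + 12)*(-6) = ((6 - 1*5*95) + 12)*(-6) = ((6 - 475) + 12)*(-6) = (-469 + 12)*(-6) = -457*(-6) = 2742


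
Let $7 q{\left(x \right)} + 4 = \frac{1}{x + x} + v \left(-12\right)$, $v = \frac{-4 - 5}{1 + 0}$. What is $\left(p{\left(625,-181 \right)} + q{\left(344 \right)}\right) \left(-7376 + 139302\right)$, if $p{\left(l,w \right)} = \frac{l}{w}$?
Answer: $\frac{655744317559}{435848} \approx 1.5045 \cdot 10^{6}$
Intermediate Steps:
$v = -9$ ($v = - \frac{9}{1} = \left(-9\right) 1 = -9$)
$q{\left(x \right)} = \frac{104}{7} + \frac{1}{14 x}$ ($q{\left(x \right)} = - \frac{4}{7} + \frac{\frac{1}{x + x} - -108}{7} = - \frac{4}{7} + \frac{\frac{1}{2 x} + 108}{7} = - \frac{4}{7} + \frac{108 + \frac{1}{2 x}}{7} = - \frac{4}{7} + \left(\frac{108}{7} + \frac{1}{14 x}\right) = \frac{104}{7} + \frac{1}{14 x}$)
$\left(p{\left(625,-181 \right)} + q{\left(344 \right)}\right) \left(-7376 + 139302\right) = \left(\frac{625}{-181} + \frac{1 + 208 \cdot 344}{14 \cdot 344}\right) \left(-7376 + 139302\right) = \left(625 \left(- \frac{1}{181}\right) + \frac{1}{14} \cdot \frac{1}{344} \left(1 + 71552\right)\right) 131926 = \left(- \frac{625}{181} + \frac{1}{14} \cdot \frac{1}{344} \cdot 71553\right) 131926 = \left(- \frac{625}{181} + \frac{71553}{4816}\right) 131926 = \frac{9941093}{871696} \cdot 131926 = \frac{655744317559}{435848}$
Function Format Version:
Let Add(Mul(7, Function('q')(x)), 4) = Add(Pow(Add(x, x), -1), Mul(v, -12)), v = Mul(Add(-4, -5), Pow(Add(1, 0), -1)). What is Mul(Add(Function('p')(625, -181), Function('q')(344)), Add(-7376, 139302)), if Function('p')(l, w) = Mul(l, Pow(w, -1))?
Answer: Rational(655744317559, 435848) ≈ 1.5045e+6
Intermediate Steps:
v = -9 (v = Mul(-9, Pow(1, -1)) = Mul(-9, 1) = -9)
Function('q')(x) = Add(Rational(104, 7), Mul(Rational(1, 14), Pow(x, -1))) (Function('q')(x) = Add(Rational(-4, 7), Mul(Rational(1, 7), Add(Pow(Add(x, x), -1), Mul(-9, -12)))) = Add(Rational(-4, 7), Mul(Rational(1, 7), Add(Pow(Mul(2, x), -1), 108))) = Add(Rational(-4, 7), Mul(Rational(1, 7), Add(Mul(Rational(1, 2), Pow(x, -1)), 108))) = Add(Rational(-4, 7), Mul(Rational(1, 7), Add(108, Mul(Rational(1, 2), Pow(x, -1))))) = Add(Rational(-4, 7), Add(Rational(108, 7), Mul(Rational(1, 14), Pow(x, -1)))) = Add(Rational(104, 7), Mul(Rational(1, 14), Pow(x, -1))))
Mul(Add(Function('p')(625, -181), Function('q')(344)), Add(-7376, 139302)) = Mul(Add(Mul(625, Pow(-181, -1)), Mul(Rational(1, 14), Pow(344, -1), Add(1, Mul(208, 344)))), Add(-7376, 139302)) = Mul(Add(Mul(625, Rational(-1, 181)), Mul(Rational(1, 14), Rational(1, 344), Add(1, 71552))), 131926) = Mul(Add(Rational(-625, 181), Mul(Rational(1, 14), Rational(1, 344), 71553)), 131926) = Mul(Add(Rational(-625, 181), Rational(71553, 4816)), 131926) = Mul(Rational(9941093, 871696), 131926) = Rational(655744317559, 435848)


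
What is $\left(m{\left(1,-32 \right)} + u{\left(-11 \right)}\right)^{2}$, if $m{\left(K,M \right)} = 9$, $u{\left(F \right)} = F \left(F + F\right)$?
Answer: $63001$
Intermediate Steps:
$u{\left(F \right)} = 2 F^{2}$ ($u{\left(F \right)} = F 2 F = 2 F^{2}$)
$\left(m{\left(1,-32 \right)} + u{\left(-11 \right)}\right)^{2} = \left(9 + 2 \left(-11\right)^{2}\right)^{2} = \left(9 + 2 \cdot 121\right)^{2} = \left(9 + 242\right)^{2} = 251^{2} = 63001$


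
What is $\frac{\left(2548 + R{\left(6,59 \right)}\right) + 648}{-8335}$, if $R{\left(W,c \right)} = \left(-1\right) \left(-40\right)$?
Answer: $- \frac{3236}{8335} \approx -0.38824$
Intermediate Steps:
$R{\left(W,c \right)} = 40$
$\frac{\left(2548 + R{\left(6,59 \right)}\right) + 648}{-8335} = \frac{\left(2548 + 40\right) + 648}{-8335} = \left(2588 + 648\right) \left(- \frac{1}{8335}\right) = 3236 \left(- \frac{1}{8335}\right) = - \frac{3236}{8335}$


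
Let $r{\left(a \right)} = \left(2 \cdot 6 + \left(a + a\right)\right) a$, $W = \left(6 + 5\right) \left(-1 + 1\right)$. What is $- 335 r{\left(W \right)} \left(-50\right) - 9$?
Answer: $-9$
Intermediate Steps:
$W = 0$ ($W = 11 \cdot 0 = 0$)
$r{\left(a \right)} = a \left(12 + 2 a\right)$ ($r{\left(a \right)} = \left(12 + 2 a\right) a = a \left(12 + 2 a\right)$)
$- 335 r{\left(W \right)} \left(-50\right) - 9 = - 335 \cdot 2 \cdot 0 \left(6 + 0\right) \left(-50\right) - 9 = - 335 \cdot 2 \cdot 0 \cdot 6 \left(-50\right) - 9 = - 335 \cdot 0 \left(-50\right) - 9 = \left(-335\right) 0 - 9 = 0 - 9 = -9$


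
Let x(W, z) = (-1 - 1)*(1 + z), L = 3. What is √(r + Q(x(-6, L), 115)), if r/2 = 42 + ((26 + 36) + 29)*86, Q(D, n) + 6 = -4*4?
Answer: 9*√194 ≈ 125.36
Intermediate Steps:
x(W, z) = -2 - 2*z (x(W, z) = -2*(1 + z) = -2 - 2*z)
Q(D, n) = -22 (Q(D, n) = -6 - 4*4 = -6 - 16 = -22)
r = 15736 (r = 2*(42 + ((26 + 36) + 29)*86) = 2*(42 + (62 + 29)*86) = 2*(42 + 91*86) = 2*(42 + 7826) = 2*7868 = 15736)
√(r + Q(x(-6, L), 115)) = √(15736 - 22) = √15714 = 9*√194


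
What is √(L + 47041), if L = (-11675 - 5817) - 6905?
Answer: 6*√629 ≈ 150.48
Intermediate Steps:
L = -24397 (L = -17492 - 6905 = -24397)
√(L + 47041) = √(-24397 + 47041) = √22644 = 6*√629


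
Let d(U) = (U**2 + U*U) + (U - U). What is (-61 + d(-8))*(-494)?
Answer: -33098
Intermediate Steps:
d(U) = 2*U**2 (d(U) = (U**2 + U**2) + 0 = 2*U**2 + 0 = 2*U**2)
(-61 + d(-8))*(-494) = (-61 + 2*(-8)**2)*(-494) = (-61 + 2*64)*(-494) = (-61 + 128)*(-494) = 67*(-494) = -33098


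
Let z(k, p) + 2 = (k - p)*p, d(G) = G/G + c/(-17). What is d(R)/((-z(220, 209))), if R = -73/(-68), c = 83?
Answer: 66/39049 ≈ 0.0016902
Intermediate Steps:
R = 73/68 (R = -73*(-1/68) = 73/68 ≈ 1.0735)
d(G) = -66/17 (d(G) = G/G + 83/(-17) = 1 + 83*(-1/17) = 1 - 83/17 = -66/17)
z(k, p) = -2 + p*(k - p) (z(k, p) = -2 + (k - p)*p = -2 + p*(k - p))
d(R)/((-z(220, 209))) = -66*(-1/(-2 - 1*209² + 220*209))/17 = -66*(-1/(-2 - 1*43681 + 45980))/17 = -66*(-1/(-2 - 43681 + 45980))/17 = -66/(17*((-1*2297))) = -66/17/(-2297) = -66/17*(-1/2297) = 66/39049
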